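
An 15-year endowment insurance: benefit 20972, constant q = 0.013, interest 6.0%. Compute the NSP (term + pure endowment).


Term component = 2454.0921
Pure endowment = 15_p_x * v^15 * benefit = 0.821783 * 0.417265 * 20972 = 7191.329
NSP = 9645.4211


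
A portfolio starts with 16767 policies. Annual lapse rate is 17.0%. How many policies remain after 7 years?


remaining = initial * (1 - lapse)^years
= 16767 * (1 - 0.17)^7
= 16767 * 0.271361
= 4549.9017


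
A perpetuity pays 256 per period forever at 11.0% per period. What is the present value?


PV = PMT / i
= 256 / 0.11
= 2327.2727


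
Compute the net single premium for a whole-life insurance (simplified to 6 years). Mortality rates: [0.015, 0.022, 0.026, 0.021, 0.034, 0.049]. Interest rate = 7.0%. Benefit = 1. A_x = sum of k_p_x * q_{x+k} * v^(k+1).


v = 0.934579
Year 0: k_p_x=1.0, q=0.015, term=0.014019
Year 1: k_p_x=0.985, q=0.022, term=0.018927
Year 2: k_p_x=0.96333, q=0.026, term=0.020445
Year 3: k_p_x=0.938283, q=0.021, term=0.015032
Year 4: k_p_x=0.918579, q=0.034, term=0.022268
Year 5: k_p_x=0.887348, q=0.049, term=0.028973
A_x = 0.1197


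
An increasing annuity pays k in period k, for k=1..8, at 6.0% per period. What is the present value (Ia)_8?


(Ia)_n = sum_{k=1}^{n} k * v^k, v = 1/(1+i)
v = 0.943396
Sum computed term by term:
(Ia)_8 = 26.0514


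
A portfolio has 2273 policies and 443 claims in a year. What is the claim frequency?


frequency = claims / policies
= 443 / 2273
= 0.1949


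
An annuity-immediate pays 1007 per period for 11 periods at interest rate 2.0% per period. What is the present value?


PV = PMT * (1 - (1+i)^(-n)) / i
= 1007 * (1 - (1+0.02)^(-11)) / 0.02
= 1007 * (1 - 0.804263) / 0.02
= 1007 * 9.786848
= 9855.356


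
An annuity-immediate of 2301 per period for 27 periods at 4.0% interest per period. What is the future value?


FV = PMT * ((1+i)^n - 1) / i
= 2301 * ((1.04)^27 - 1) / 0.04
= 2301 * (2.883369 - 1) / 0.04
= 108340.7773


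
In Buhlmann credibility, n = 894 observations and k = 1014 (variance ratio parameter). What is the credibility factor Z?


Z = n / (n + k)
= 894 / (894 + 1014)
= 894 / 1908
= 0.4686


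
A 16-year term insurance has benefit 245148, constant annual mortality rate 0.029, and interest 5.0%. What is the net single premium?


NSP = benefit * sum_{k=0}^{n-1} k_p_x * q * v^(k+1)
With constant q=0.029, v=0.952381
Sum = 0.262074
NSP = 245148 * 0.262074
= 64246.9118


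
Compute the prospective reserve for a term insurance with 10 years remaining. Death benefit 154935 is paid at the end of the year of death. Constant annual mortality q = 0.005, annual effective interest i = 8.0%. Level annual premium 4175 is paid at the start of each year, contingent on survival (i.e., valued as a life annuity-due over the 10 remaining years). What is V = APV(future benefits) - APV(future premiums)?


v = 1/(1+i) = 0.925926
APV(future benefits) per unit = sum_{k=0}^{9} k_p_x * q * v^(k+1) = 0.032909
APV(future benefits) = 154935 * 0.032909 = 5098.7466
Life annuity-due factor ä_{x:10} = sum_{k=0}^{9} k_p_x * v^k = 7.108331
APV(future premiums) = 4175 * 7.108331 = 29677.2822
V = 5098.7466 - 29677.2822
= -24578.5355


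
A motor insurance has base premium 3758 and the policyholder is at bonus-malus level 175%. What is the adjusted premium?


adjusted = base * BM_level / 100
= 3758 * 175 / 100
= 3758 * 1.75
= 6576.5


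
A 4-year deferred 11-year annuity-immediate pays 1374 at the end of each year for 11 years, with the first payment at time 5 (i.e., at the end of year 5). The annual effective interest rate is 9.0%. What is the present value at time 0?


PV at time 4 of the 11-year annuity-immediate:
a_n = 1374 * (1-(1+0.09)^(-11))/0.09 = 9350.3318
Discount back 4 years to time 0:
PV = 9350.3318 * (1+0.09)^(-4)
= 9350.3318 * 0.708425
= 6624.0108


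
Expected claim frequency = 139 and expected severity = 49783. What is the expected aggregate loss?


E[S] = E[N] * E[X]
= 139 * 49783
= 6.9198e+06


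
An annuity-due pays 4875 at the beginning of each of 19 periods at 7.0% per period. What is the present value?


PV_due = PMT * (1-(1+i)^(-n))/i * (1+i)
PV_immediate = 50386.0268
PV_due = 50386.0268 * 1.07
= 53913.0487


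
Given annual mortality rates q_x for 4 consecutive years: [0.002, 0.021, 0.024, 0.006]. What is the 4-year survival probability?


p_k = 1 - q_k for each year
Survival = product of (1 - q_k)
= 0.998 * 0.979 * 0.976 * 0.994
= 0.9479


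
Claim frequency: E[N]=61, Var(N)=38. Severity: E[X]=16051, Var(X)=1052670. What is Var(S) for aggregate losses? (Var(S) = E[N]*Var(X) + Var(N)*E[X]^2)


Var(S) = E[N]*Var(X) + Var(N)*E[X]^2
= 61*1052670 + 38*16051^2
= 64212870 + 9790114838
= 9.8543e+09


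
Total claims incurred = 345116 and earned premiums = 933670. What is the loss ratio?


Loss ratio = claims / premiums
= 345116 / 933670
= 0.3696


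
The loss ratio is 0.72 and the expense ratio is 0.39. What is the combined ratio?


Combined ratio = loss ratio + expense ratio
= 0.72 + 0.39
= 1.11


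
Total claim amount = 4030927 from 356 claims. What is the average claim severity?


severity = total / number
= 4030927 / 356
= 11322.8287


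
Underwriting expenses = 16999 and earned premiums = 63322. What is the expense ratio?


Expense ratio = expenses / premiums
= 16999 / 63322
= 0.2685


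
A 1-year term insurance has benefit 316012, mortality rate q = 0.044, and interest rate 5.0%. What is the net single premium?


NSP = benefit * q * v
v = 1/(1+i) = 0.952381
NSP = 316012 * 0.044 * 0.952381
= 13242.4076


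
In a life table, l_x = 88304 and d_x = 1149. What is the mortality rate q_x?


q_x = d_x / l_x
= 1149 / 88304
= 0.013


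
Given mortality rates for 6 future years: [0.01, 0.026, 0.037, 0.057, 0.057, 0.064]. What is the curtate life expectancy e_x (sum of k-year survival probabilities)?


e_x = sum_{k=1}^{n} k_p_x
k_p_x values:
  1_p_x = 0.99
  2_p_x = 0.96426
  3_p_x = 0.928582
  4_p_x = 0.875653
  5_p_x = 0.825741
  6_p_x = 0.772894
e_x = 5.3571


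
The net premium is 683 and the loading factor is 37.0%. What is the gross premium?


Gross = net * (1 + loading)
= 683 * (1 + 0.37)
= 683 * 1.37
= 935.71


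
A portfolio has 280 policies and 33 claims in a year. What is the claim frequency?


frequency = claims / policies
= 33 / 280
= 0.1179


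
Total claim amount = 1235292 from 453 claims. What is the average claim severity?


severity = total / number
= 1235292 / 453
= 2726.9139


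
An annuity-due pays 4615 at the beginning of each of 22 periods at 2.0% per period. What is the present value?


PV_due = PMT * (1-(1+i)^(-n))/i * (1+i)
PV_immediate = 81491.8924
PV_due = 81491.8924 * 1.02
= 83121.7303


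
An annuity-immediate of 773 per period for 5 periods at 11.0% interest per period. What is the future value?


FV = PMT * ((1+i)^n - 1) / i
= 773 * ((1.11)^5 - 1) / 0.11
= 773 * (1.685058 - 1) / 0.11
= 4814.0905


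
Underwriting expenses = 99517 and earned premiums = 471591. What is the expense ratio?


Expense ratio = expenses / premiums
= 99517 / 471591
= 0.211


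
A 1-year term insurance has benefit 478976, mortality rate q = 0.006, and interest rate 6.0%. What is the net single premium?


NSP = benefit * q * v
v = 1/(1+i) = 0.943396
NSP = 478976 * 0.006 * 0.943396
= 2711.1849


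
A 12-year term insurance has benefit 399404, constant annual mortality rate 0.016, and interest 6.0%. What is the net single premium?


NSP = benefit * sum_{k=0}^{n-1} k_p_x * q * v^(k+1)
With constant q=0.016, v=0.943396
Sum = 0.124312
NSP = 399404 * 0.124312
= 49650.8843


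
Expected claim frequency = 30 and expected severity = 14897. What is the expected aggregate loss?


E[S] = E[N] * E[X]
= 30 * 14897
= 446910


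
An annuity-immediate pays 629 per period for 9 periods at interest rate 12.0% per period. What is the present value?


PV = PMT * (1 - (1+i)^(-n)) / i
= 629 * (1 - (1+0.12)^(-9)) / 0.12
= 629 * (1 - 0.36061) / 0.12
= 629 * 5.32825
= 3351.4691


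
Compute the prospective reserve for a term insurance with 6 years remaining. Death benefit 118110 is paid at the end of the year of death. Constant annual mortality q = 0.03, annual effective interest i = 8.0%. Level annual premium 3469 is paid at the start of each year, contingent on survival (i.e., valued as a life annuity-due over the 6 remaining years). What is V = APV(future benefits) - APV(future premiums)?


v = 1/(1+i) = 0.925926
APV(future benefits) per unit = sum_{k=0}^{5} k_p_x * q * v^(k+1) = 0.129569
APV(future benefits) = 118110 * 0.129569 = 15303.3949
Life annuity-due factor ä_{x:6} = sum_{k=0}^{5} k_p_x * v^k = 4.664484
APV(future premiums) = 3469 * 4.664484 = 16181.0953
V = 15303.3949 - 16181.0953
= -877.7004


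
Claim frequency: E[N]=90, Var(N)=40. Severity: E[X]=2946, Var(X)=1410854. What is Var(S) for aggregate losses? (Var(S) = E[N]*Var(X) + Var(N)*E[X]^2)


Var(S) = E[N]*Var(X) + Var(N)*E[X]^2
= 90*1410854 + 40*2946^2
= 126976860 + 347156640
= 4.7413e+08


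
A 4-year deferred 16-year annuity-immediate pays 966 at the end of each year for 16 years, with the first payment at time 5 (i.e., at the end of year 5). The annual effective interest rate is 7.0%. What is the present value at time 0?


PV at time 4 of the 16-year annuity-immediate:
a_n = 966 * (1-(1+0.07)^(-16))/0.07 = 9125.4626
Discount back 4 years to time 0:
PV = 9125.4626 * (1+0.07)^(-4)
= 9125.4626 * 0.762895
= 6961.7717


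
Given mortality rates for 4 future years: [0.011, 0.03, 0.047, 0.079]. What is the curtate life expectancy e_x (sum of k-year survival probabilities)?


e_x = sum_{k=1}^{n} k_p_x
k_p_x values:
  1_p_x = 0.989
  2_p_x = 0.95933
  3_p_x = 0.914241
  4_p_x = 0.842016
e_x = 3.7046


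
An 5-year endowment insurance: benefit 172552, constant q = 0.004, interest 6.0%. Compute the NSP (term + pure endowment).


Term component = 2885.5861
Pure endowment = 5_p_x * v^5 * benefit = 0.980159 * 0.747258 * 172552 = 126382.6226
NSP = 129268.2087


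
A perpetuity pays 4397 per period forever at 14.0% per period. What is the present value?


PV = PMT / i
= 4397 / 0.14
= 31407.1429


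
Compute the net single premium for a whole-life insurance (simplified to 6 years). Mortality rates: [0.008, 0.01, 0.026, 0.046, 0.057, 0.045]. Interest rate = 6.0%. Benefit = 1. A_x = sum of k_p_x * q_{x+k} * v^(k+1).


v = 0.943396
Year 0: k_p_x=1.0, q=0.008, term=0.007547
Year 1: k_p_x=0.992, q=0.01, term=0.008829
Year 2: k_p_x=0.98208, q=0.026, term=0.021439
Year 3: k_p_x=0.956546, q=0.046, term=0.034853
Year 4: k_p_x=0.912545, q=0.057, term=0.038869
Year 5: k_p_x=0.86053, q=0.045, term=0.027299
A_x = 0.1388


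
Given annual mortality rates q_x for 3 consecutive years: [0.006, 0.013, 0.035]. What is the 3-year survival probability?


p_k = 1 - q_k for each year
Survival = product of (1 - q_k)
= 0.994 * 0.987 * 0.965
= 0.9467


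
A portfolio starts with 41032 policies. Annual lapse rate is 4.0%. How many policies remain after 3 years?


remaining = initial * (1 - lapse)^years
= 41032 * (1 - 0.04)^3
= 41032 * 0.884736
= 36302.4876


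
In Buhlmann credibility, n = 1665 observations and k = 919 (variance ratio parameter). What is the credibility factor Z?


Z = n / (n + k)
= 1665 / (1665 + 919)
= 1665 / 2584
= 0.6443


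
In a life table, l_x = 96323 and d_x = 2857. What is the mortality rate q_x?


q_x = d_x / l_x
= 2857 / 96323
= 0.0297


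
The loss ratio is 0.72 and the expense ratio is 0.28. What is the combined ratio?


Combined ratio = loss ratio + expense ratio
= 0.72 + 0.28
= 1.0


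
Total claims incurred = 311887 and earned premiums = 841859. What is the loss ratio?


Loss ratio = claims / premiums
= 311887 / 841859
= 0.3705


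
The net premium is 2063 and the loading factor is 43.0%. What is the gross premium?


Gross = net * (1 + loading)
= 2063 * (1 + 0.43)
= 2063 * 1.43
= 2950.09


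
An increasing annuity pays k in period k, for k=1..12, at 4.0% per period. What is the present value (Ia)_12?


(Ia)_n = sum_{k=1}^{n} k * v^k, v = 1/(1+i)
v = 0.961538
Sum computed term by term:
(Ia)_12 = 56.6328


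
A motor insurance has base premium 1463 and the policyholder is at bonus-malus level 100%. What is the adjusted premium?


adjusted = base * BM_level / 100
= 1463 * 100 / 100
= 1463 * 1.0
= 1463.0


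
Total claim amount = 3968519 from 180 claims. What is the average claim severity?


severity = total / number
= 3968519 / 180
= 22047.3278


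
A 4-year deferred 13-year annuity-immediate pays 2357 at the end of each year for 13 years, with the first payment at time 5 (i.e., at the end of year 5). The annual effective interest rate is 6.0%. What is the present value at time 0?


PV at time 4 of the 13-year annuity-immediate:
a_n = 2357 * (1-(1+0.06)^(-13))/0.06 = 20865.7737
Discount back 4 years to time 0:
PV = 20865.7737 * (1+0.06)^(-4)
= 20865.7737 * 0.792094
= 16527.6472


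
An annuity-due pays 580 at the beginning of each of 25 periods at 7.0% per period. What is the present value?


PV_due = PMT * (1-(1+i)^(-n))/i * (1+i)
PV_immediate = 6759.0782
PV_due = 6759.0782 * 1.07
= 7232.2137


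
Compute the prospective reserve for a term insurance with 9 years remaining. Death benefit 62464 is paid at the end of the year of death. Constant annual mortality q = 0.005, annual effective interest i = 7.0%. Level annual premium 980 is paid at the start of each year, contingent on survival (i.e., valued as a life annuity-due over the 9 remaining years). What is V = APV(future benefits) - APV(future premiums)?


v = 1/(1+i) = 0.934579
APV(future benefits) per unit = sum_{k=0}^{8} k_p_x * q * v^(k+1) = 0.032004
APV(future benefits) = 62464 * 0.032004 = 1999.0954
Life annuity-due factor ä_{x:9} = sum_{k=0}^{8} k_p_x * v^k = 6.848847
APV(future premiums) = 980 * 6.848847 = 6711.8705
V = 1999.0954 - 6711.8705
= -4712.7752


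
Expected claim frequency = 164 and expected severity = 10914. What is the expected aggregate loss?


E[S] = E[N] * E[X]
= 164 * 10914
= 1.7899e+06


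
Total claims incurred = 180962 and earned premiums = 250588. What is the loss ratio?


Loss ratio = claims / premiums
= 180962 / 250588
= 0.7221


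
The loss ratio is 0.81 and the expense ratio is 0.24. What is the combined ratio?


Combined ratio = loss ratio + expense ratio
= 0.81 + 0.24
= 1.05


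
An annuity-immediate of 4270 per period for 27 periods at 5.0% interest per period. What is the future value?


FV = PMT * ((1+i)^n - 1) / i
= 4270 * ((1.05)^27 - 1) / 0.05
= 4270 * (3.733456 - 1) / 0.05
= 233437.1699


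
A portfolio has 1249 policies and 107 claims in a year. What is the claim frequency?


frequency = claims / policies
= 107 / 1249
= 0.0857


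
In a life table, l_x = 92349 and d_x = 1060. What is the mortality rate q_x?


q_x = d_x / l_x
= 1060 / 92349
= 0.0115


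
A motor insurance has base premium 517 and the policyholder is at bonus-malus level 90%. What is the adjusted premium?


adjusted = base * BM_level / 100
= 517 * 90 / 100
= 517 * 0.9
= 465.3


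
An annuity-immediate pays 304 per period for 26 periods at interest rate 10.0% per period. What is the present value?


PV = PMT * (1 - (1+i)^(-n)) / i
= 304 * (1 - (1+0.1)^(-26)) / 0.1
= 304 * (1 - 0.083905) / 0.1
= 304 * 9.160945
= 2784.9274


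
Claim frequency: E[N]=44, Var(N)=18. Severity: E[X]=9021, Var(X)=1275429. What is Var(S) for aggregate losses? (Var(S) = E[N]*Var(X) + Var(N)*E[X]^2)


Var(S) = E[N]*Var(X) + Var(N)*E[X]^2
= 44*1275429 + 18*9021^2
= 56118876 + 1464811938
= 1.5209e+09


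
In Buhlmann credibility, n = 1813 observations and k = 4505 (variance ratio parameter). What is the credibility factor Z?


Z = n / (n + k)
= 1813 / (1813 + 4505)
= 1813 / 6318
= 0.287


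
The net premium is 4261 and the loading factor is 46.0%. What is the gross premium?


Gross = net * (1 + loading)
= 4261 * (1 + 0.46)
= 4261 * 1.46
= 6221.06


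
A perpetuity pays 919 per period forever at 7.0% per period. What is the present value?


PV = PMT / i
= 919 / 0.07
= 13128.5714


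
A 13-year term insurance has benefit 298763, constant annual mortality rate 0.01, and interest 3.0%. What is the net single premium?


NSP = benefit * sum_{k=0}^{n-1} k_p_x * q * v^(k+1)
With constant q=0.01, v=0.970874
Sum = 0.100613
NSP = 298763 * 0.100613
= 30059.3583


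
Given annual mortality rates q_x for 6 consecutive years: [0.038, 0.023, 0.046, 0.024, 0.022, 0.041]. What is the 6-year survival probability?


p_k = 1 - q_k for each year
Survival = product of (1 - q_k)
= 0.962 * 0.977 * 0.954 * 0.976 * 0.978 * 0.959
= 0.8208


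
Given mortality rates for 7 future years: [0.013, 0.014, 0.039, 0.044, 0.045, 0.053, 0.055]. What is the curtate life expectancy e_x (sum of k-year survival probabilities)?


e_x = sum_{k=1}^{n} k_p_x
k_p_x values:
  1_p_x = 0.987
  2_p_x = 0.973182
  3_p_x = 0.935228
  4_p_x = 0.894078
  5_p_x = 0.853844
  6_p_x = 0.808591
  7_p_x = 0.764118
e_x = 6.216


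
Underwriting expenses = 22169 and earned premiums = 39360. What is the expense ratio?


Expense ratio = expenses / premiums
= 22169 / 39360
= 0.5632


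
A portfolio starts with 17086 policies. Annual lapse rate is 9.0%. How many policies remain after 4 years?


remaining = initial * (1 - lapse)^years
= 17086 * (1 - 0.09)^4
= 17086 * 0.68575
= 11716.7178


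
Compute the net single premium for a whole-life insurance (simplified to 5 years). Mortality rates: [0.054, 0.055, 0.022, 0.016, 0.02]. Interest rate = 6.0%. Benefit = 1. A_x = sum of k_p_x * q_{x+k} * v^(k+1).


v = 0.943396
Year 0: k_p_x=1.0, q=0.054, term=0.050943
Year 1: k_p_x=0.946, q=0.055, term=0.046307
Year 2: k_p_x=0.89397, q=0.022, term=0.016513
Year 3: k_p_x=0.874303, q=0.016, term=0.01108
Year 4: k_p_x=0.860314, q=0.02, term=0.012858
A_x = 0.1377


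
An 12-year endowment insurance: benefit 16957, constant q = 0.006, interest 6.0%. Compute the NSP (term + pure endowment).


Term component = 828.8195
Pure endowment = 12_p_x * v^12 * benefit = 0.930329 * 0.496969 * 16957 = 7839.9853
NSP = 8668.8048


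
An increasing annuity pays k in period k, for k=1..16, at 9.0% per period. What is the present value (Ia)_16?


(Ia)_n = sum_{k=1}^{n} k * v^k, v = 1/(1+i)
v = 0.917431
Sum computed term by term:
(Ia)_16 = 55.8975


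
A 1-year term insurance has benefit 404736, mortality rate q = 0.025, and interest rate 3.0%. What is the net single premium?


NSP = benefit * q * v
v = 1/(1+i) = 0.970874
NSP = 404736 * 0.025 * 0.970874
= 9823.6893


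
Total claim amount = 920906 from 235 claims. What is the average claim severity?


severity = total / number
= 920906 / 235
= 3918.7489


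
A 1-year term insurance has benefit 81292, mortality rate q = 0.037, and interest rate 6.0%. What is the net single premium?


NSP = benefit * q * v
v = 1/(1+i) = 0.943396
NSP = 81292 * 0.037 * 0.943396
= 2837.5509


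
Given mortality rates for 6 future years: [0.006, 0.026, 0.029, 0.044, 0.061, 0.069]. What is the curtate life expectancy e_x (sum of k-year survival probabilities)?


e_x = sum_{k=1}^{n} k_p_x
k_p_x values:
  1_p_x = 0.994
  2_p_x = 0.968156
  3_p_x = 0.940079
  4_p_x = 0.898716
  5_p_x = 0.843894
  6_p_x = 0.785666
e_x = 5.4305


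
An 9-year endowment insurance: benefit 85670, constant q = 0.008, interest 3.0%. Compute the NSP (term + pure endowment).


Term component = 5176.849
Pure endowment = 9_p_x * v^9 * benefit = 0.930262 * 0.766417 * 85670 = 61079.967
NSP = 66256.8161


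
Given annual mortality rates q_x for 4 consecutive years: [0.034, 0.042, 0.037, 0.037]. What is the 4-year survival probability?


p_k = 1 - q_k for each year
Survival = product of (1 - q_k)
= 0.966 * 0.958 * 0.963 * 0.963
= 0.8582


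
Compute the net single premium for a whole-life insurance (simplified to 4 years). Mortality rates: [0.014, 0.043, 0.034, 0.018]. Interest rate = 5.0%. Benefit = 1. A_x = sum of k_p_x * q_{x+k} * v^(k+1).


v = 0.952381
Year 0: k_p_x=1.0, q=0.014, term=0.013333
Year 1: k_p_x=0.986, q=0.043, term=0.038456
Year 2: k_p_x=0.943602, q=0.034, term=0.027714
Year 3: k_p_x=0.91152, q=0.018, term=0.013498
A_x = 0.093


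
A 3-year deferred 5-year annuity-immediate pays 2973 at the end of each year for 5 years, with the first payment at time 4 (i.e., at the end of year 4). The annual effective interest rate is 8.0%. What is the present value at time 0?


PV at time 3 of the 5-year annuity-immediate:
a_n = 2973 * (1-(1+0.08)^(-5))/0.08 = 11870.3269
Discount back 3 years to time 0:
PV = 11870.3269 * (1+0.08)^(-3)
= 11870.3269 * 0.793832
= 9423.0482


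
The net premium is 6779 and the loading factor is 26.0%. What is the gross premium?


Gross = net * (1 + loading)
= 6779 * (1 + 0.26)
= 6779 * 1.26
= 8541.54


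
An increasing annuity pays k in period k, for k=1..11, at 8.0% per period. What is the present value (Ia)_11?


(Ia)_n = sum_{k=1}^{n} k * v^k, v = 1/(1+i)
v = 0.925926
Sum computed term by term:
(Ia)_11 = 37.4046


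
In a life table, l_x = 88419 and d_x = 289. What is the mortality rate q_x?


q_x = d_x / l_x
= 289 / 88419
= 0.0033


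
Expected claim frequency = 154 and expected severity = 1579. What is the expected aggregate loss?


E[S] = E[N] * E[X]
= 154 * 1579
= 243166


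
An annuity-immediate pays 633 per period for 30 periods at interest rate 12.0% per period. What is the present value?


PV = PMT * (1 - (1+i)^(-n)) / i
= 633 * (1 - (1+0.12)^(-30)) / 0.12
= 633 * (1 - 0.033378) / 0.12
= 633 * 8.055184
= 5098.9315


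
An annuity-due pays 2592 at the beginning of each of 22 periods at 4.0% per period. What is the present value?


PV_due = PMT * (1-(1+i)^(-n))/i * (1+i)
PV_immediate = 37457.2909
PV_due = 37457.2909 * 1.04
= 38955.5826


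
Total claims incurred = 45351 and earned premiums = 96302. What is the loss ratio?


Loss ratio = claims / premiums
= 45351 / 96302
= 0.4709


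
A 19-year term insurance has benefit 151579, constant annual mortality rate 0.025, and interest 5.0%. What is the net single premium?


NSP = benefit * sum_{k=0}^{n-1} k_p_x * q * v^(k+1)
With constant q=0.025, v=0.952381
Sum = 0.251794
NSP = 151579 * 0.251794
= 38166.6086


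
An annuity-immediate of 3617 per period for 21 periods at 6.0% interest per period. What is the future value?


FV = PMT * ((1+i)^n - 1) / i
= 3617 * ((1.06)^21 - 1) / 0.06
= 3617 * (3.399564 - 1) / 0.06
= 144653.6924


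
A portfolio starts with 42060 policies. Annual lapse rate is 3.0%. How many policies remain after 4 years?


remaining = initial * (1 - lapse)^years
= 42060 * (1 - 0.03)^4
= 42060 * 0.885293
= 37235.4156


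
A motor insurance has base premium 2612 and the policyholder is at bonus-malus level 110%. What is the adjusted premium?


adjusted = base * BM_level / 100
= 2612 * 110 / 100
= 2612 * 1.1
= 2873.2


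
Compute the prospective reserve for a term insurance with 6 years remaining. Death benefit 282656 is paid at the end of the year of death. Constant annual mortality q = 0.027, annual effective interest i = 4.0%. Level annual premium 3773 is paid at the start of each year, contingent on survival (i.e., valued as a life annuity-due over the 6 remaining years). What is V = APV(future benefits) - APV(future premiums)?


v = 1/(1+i) = 0.961538
APV(future benefits) per unit = sum_{k=0}^{5} k_p_x * q * v^(k+1) = 0.132735
APV(future benefits) = 282656 * 0.132735 = 37518.3187
Life annuity-due factor ä_{x:6} = sum_{k=0}^{5} k_p_x * v^k = 5.112752
APV(future premiums) = 3773 * 5.112752 = 19290.4136
V = 37518.3187 - 19290.4136
= 18227.9051


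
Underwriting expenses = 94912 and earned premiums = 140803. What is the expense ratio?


Expense ratio = expenses / premiums
= 94912 / 140803
= 0.6741


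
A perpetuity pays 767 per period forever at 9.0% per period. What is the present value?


PV = PMT / i
= 767 / 0.09
= 8522.2222


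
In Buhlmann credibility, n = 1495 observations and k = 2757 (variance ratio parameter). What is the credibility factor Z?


Z = n / (n + k)
= 1495 / (1495 + 2757)
= 1495 / 4252
= 0.3516


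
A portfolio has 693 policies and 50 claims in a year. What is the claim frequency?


frequency = claims / policies
= 50 / 693
= 0.0722


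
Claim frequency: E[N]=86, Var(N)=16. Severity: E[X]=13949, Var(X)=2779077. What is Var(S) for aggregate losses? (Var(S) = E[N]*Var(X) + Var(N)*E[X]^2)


Var(S) = E[N]*Var(X) + Var(N)*E[X]^2
= 86*2779077 + 16*13949^2
= 239000622 + 3113193616
= 3.3522e+09


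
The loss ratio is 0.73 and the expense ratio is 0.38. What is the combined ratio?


Combined ratio = loss ratio + expense ratio
= 0.73 + 0.38
= 1.11


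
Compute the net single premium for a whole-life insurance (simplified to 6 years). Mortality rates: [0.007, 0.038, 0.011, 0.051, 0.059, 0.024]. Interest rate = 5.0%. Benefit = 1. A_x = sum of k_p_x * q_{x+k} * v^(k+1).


v = 0.952381
Year 0: k_p_x=1.0, q=0.007, term=0.006667
Year 1: k_p_x=0.993, q=0.038, term=0.034226
Year 2: k_p_x=0.955266, q=0.011, term=0.009077
Year 3: k_p_x=0.944758, q=0.051, term=0.03964
Year 4: k_p_x=0.896575, q=0.059, term=0.041447
Year 5: k_p_x=0.843677, q=0.024, term=0.01511
A_x = 0.1462


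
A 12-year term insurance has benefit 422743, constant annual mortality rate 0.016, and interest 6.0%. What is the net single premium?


NSP = benefit * sum_{k=0}^{n-1} k_p_x * q * v^(k+1)
With constant q=0.016, v=0.943396
Sum = 0.124312
NSP = 422743 * 0.124312
= 52552.2122


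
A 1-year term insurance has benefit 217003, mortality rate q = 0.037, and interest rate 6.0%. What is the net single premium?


NSP = benefit * q * v
v = 1/(1+i) = 0.943396
NSP = 217003 * 0.037 * 0.943396
= 7574.633


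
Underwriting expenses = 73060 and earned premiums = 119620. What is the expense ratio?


Expense ratio = expenses / premiums
= 73060 / 119620
= 0.6108


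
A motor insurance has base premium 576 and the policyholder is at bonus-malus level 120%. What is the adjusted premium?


adjusted = base * BM_level / 100
= 576 * 120 / 100
= 576 * 1.2
= 691.2


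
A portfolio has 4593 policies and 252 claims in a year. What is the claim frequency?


frequency = claims / policies
= 252 / 4593
= 0.0549


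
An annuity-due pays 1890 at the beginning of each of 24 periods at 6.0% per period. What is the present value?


PV_due = PMT * (1-(1+i)^(-n))/i * (1+i)
PV_immediate = 23720.1757
PV_due = 23720.1757 * 1.06
= 25143.3863


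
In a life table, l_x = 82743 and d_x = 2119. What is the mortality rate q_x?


q_x = d_x / l_x
= 2119 / 82743
= 0.0256


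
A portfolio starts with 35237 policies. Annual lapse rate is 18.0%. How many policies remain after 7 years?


remaining = initial * (1 - lapse)^years
= 35237 * (1 - 0.18)^7
= 35237 * 0.249285
= 8784.0721


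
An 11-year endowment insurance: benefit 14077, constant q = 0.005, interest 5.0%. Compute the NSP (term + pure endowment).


Term component = 571.6364
Pure endowment = 11_p_x * v^11 * benefit = 0.946355 * 0.584679 * 14077 = 7789.0001
NSP = 8360.6364


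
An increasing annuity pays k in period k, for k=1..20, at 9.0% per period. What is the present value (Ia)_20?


(Ia)_n = sum_{k=1}^{n} k * v^k, v = 1/(1+i)
v = 0.917431
Sum computed term by term:
(Ia)_20 = 70.9055


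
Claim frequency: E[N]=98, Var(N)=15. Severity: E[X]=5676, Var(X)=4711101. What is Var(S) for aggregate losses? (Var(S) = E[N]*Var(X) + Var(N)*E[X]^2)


Var(S) = E[N]*Var(X) + Var(N)*E[X]^2
= 98*4711101 + 15*5676^2
= 461687898 + 483254640
= 9.4494e+08


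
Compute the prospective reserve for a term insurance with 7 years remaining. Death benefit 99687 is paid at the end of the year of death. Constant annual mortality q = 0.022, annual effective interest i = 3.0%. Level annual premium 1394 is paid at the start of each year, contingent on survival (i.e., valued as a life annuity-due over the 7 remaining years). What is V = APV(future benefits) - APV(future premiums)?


v = 1/(1+i) = 0.970874
APV(future benefits) per unit = sum_{k=0}^{6} k_p_x * q * v^(k+1) = 0.128682
APV(future benefits) = 99687 * 0.128682 = 12827.8934
Life annuity-due factor ä_{x:7} = sum_{k=0}^{6} k_p_x * v^k = 6.024644
APV(future premiums) = 1394 * 6.024644 = 8398.3531
V = 12827.8934 - 8398.3531
= 4429.5402


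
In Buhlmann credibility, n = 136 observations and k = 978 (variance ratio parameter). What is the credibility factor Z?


Z = n / (n + k)
= 136 / (136 + 978)
= 136 / 1114
= 0.1221


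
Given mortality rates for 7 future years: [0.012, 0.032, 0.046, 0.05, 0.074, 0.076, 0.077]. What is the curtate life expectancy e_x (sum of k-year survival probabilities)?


e_x = sum_{k=1}^{n} k_p_x
k_p_x values:
  1_p_x = 0.988
  2_p_x = 0.956384
  3_p_x = 0.91239
  4_p_x = 0.866771
  5_p_x = 0.80263
  6_p_x = 0.74163
  7_p_x = 0.684524
e_x = 5.9523


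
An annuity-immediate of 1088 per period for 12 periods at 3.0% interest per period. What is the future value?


FV = PMT * ((1+i)^n - 1) / i
= 1088 * ((1.03)^12 - 1) / 0.03
= 1088 * (1.425761 - 1) / 0.03
= 15440.9282


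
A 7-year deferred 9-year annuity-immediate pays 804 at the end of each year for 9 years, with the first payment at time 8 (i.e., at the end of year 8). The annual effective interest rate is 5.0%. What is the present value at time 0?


PV at time 7 of the 9-year annuity-immediate:
a_n = 804 * (1-(1+0.05)^(-9))/0.05 = 5714.6886
Discount back 7 years to time 0:
PV = 5714.6886 * (1+0.05)^(-7)
= 5714.6886 * 0.710681
= 4061.3225


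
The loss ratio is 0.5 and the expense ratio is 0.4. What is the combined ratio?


Combined ratio = loss ratio + expense ratio
= 0.5 + 0.4
= 0.9


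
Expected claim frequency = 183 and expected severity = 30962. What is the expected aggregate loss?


E[S] = E[N] * E[X]
= 183 * 30962
= 5.6660e+06


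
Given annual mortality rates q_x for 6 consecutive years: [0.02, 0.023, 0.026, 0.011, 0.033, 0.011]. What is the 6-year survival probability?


p_k = 1 - q_k for each year
Survival = product of (1 - q_k)
= 0.98 * 0.977 * 0.974 * 0.989 * 0.967 * 0.989
= 0.8821


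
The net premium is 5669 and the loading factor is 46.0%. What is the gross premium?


Gross = net * (1 + loading)
= 5669 * (1 + 0.46)
= 5669 * 1.46
= 8276.74


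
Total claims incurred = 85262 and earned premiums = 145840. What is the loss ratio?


Loss ratio = claims / premiums
= 85262 / 145840
= 0.5846


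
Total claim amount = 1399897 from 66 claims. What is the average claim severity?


severity = total / number
= 1399897 / 66
= 21210.5606


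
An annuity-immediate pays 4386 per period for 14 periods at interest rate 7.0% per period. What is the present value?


PV = PMT * (1 - (1+i)^(-n)) / i
= 4386 * (1 - (1+0.07)^(-14)) / 0.07
= 4386 * (1 - 0.387817) / 0.07
= 4386 * 8.745468
= 38357.6226


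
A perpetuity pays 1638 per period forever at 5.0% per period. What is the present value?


PV = PMT / i
= 1638 / 0.05
= 32760.0


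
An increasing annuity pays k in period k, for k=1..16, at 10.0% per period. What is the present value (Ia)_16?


(Ia)_n = sum_{k=1}^{n} k * v^k, v = 1/(1+i)
v = 0.909091
Sum computed term by term:
(Ia)_16 = 51.2401


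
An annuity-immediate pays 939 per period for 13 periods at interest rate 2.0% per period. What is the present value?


PV = PMT * (1 - (1+i)^(-n)) / i
= 939 * (1 - (1+0.02)^(-13)) / 0.02
= 939 * (1 - 0.773033) / 0.02
= 939 * 11.348374
= 10656.1229


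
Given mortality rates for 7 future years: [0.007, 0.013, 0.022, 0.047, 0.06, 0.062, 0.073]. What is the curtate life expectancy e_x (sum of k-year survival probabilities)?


e_x = sum_{k=1}^{n} k_p_x
k_p_x values:
  1_p_x = 0.993
  2_p_x = 0.980091
  3_p_x = 0.958529
  4_p_x = 0.913478
  5_p_x = 0.858669
  6_p_x = 0.805432
  7_p_x = 0.746635
e_x = 6.2558


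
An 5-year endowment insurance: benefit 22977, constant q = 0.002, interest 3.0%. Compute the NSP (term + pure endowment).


Term component = 209.6405
Pure endowment = 5_p_x * v^5 * benefit = 0.99004 * 0.862609 * 22977 = 19622.7516
NSP = 19832.3922


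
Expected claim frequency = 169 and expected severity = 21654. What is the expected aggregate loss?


E[S] = E[N] * E[X]
= 169 * 21654
= 3.6595e+06


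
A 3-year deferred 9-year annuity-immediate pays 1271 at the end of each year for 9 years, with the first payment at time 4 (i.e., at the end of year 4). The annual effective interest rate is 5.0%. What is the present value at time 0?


PV at time 3 of the 9-year annuity-immediate:
a_n = 1271 * (1-(1+0.05)^(-9))/0.05 = 9034.0413
Discount back 3 years to time 0:
PV = 9034.0413 * (1+0.05)^(-3)
= 9034.0413 * 0.863838
= 7803.9446


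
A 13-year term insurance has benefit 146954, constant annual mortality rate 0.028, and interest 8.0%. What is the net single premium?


NSP = benefit * sum_{k=0}^{n-1} k_p_x * q * v^(k+1)
With constant q=0.028, v=0.925926
Sum = 0.193359
NSP = 146954 * 0.193359
= 28414.8835


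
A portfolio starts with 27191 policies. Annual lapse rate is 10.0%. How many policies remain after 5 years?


remaining = initial * (1 - lapse)^years
= 27191 * (1 - 0.1)^5
= 27191 * 0.59049
= 16056.0136


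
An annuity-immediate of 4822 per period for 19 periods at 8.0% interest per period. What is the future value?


FV = PMT * ((1+i)^n - 1) / i
= 4822 * ((1.08)^19 - 1) / 0.08
= 4822 * (4.315701 - 1) / 0.08
= 199853.8813


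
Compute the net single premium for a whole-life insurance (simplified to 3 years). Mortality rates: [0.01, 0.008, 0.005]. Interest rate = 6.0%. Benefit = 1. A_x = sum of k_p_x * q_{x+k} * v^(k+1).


v = 0.943396
Year 0: k_p_x=1.0, q=0.01, term=0.009434
Year 1: k_p_x=0.99, q=0.008, term=0.007049
Year 2: k_p_x=0.98208, q=0.005, term=0.004123
A_x = 0.0206


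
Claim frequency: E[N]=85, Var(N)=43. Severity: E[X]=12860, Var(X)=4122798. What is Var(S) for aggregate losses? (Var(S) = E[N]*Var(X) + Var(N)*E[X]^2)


Var(S) = E[N]*Var(X) + Var(N)*E[X]^2
= 85*4122798 + 43*12860^2
= 350437830 + 7111322800
= 7.4618e+09


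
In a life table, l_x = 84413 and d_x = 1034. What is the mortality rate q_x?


q_x = d_x / l_x
= 1034 / 84413
= 0.0122


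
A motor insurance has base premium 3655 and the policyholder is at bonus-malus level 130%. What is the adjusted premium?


adjusted = base * BM_level / 100
= 3655 * 130 / 100
= 3655 * 1.3
= 4751.5


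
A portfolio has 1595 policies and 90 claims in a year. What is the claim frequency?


frequency = claims / policies
= 90 / 1595
= 0.0564


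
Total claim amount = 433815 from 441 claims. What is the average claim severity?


severity = total / number
= 433815 / 441
= 983.7075


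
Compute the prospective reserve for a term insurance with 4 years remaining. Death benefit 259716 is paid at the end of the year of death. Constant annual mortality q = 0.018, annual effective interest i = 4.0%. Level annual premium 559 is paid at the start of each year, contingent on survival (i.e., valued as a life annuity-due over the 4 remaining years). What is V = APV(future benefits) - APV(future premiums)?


v = 1/(1+i) = 0.961538
APV(future benefits) per unit = sum_{k=0}^{3} k_p_x * q * v^(k+1) = 0.063652
APV(future benefits) = 259716 * 0.063652 = 16531.3569
Life annuity-due factor ä_{x:4} = sum_{k=0}^{3} k_p_x * v^k = 3.677652
APV(future premiums) = 559 * 3.677652 = 2055.8075
V = 16531.3569 - 2055.8075
= 14475.5494


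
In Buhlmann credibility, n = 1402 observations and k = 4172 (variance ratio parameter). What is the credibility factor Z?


Z = n / (n + k)
= 1402 / (1402 + 4172)
= 1402 / 5574
= 0.2515


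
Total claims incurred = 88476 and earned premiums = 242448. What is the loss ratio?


Loss ratio = claims / premiums
= 88476 / 242448
= 0.3649


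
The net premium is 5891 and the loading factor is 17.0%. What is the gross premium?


Gross = net * (1 + loading)
= 5891 * (1 + 0.17)
= 5891 * 1.17
= 6892.47


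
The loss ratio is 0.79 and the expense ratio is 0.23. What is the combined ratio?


Combined ratio = loss ratio + expense ratio
= 0.79 + 0.23
= 1.02


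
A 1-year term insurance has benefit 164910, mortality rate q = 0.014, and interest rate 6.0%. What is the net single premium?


NSP = benefit * q * v
v = 1/(1+i) = 0.943396
NSP = 164910 * 0.014 * 0.943396
= 2178.0566


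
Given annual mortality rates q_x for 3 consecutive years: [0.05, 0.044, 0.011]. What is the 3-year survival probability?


p_k = 1 - q_k for each year
Survival = product of (1 - q_k)
= 0.95 * 0.956 * 0.989
= 0.8982


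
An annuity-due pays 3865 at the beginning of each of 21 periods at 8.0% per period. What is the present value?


PV_due = PMT * (1-(1+i)^(-n))/i * (1+i)
PV_immediate = 38714.9442
PV_due = 38714.9442 * 1.08
= 41812.1397


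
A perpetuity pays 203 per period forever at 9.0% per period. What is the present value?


PV = PMT / i
= 203 / 0.09
= 2255.5556


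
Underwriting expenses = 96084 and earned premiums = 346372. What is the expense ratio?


Expense ratio = expenses / premiums
= 96084 / 346372
= 0.2774


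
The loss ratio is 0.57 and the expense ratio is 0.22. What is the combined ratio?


Combined ratio = loss ratio + expense ratio
= 0.57 + 0.22
= 0.79


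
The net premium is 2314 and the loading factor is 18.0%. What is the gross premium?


Gross = net * (1 + loading)
= 2314 * (1 + 0.18)
= 2314 * 1.18
= 2730.52


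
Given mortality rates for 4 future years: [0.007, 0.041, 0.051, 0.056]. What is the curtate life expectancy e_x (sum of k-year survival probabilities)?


e_x = sum_{k=1}^{n} k_p_x
k_p_x values:
  1_p_x = 0.993
  2_p_x = 0.952287
  3_p_x = 0.90372
  4_p_x = 0.853112
e_x = 3.7021


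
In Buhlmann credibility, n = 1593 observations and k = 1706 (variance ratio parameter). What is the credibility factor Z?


Z = n / (n + k)
= 1593 / (1593 + 1706)
= 1593 / 3299
= 0.4829


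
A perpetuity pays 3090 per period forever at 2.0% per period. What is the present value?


PV = PMT / i
= 3090 / 0.02
= 154500.0


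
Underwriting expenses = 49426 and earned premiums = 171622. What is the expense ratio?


Expense ratio = expenses / premiums
= 49426 / 171622
= 0.288


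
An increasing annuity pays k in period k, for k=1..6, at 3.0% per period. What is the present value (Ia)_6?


(Ia)_n = sum_{k=1}^{n} k * v^k, v = 1/(1+i)
v = 0.970874
Sum computed term by term:
(Ia)_6 = 18.4934


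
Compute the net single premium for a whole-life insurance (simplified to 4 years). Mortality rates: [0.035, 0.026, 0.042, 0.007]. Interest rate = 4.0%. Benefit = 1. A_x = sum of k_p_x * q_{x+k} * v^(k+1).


v = 0.961538
Year 0: k_p_x=1.0, q=0.035, term=0.033654
Year 1: k_p_x=0.965, q=0.026, term=0.023197
Year 2: k_p_x=0.93991, q=0.042, term=0.035094
Year 3: k_p_x=0.900434, q=0.007, term=0.005388
A_x = 0.0973


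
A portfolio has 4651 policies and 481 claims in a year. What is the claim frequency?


frequency = claims / policies
= 481 / 4651
= 0.1034


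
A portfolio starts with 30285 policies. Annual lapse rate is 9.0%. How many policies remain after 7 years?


remaining = initial * (1 - lapse)^years
= 30285 * (1 - 0.09)^7
= 30285 * 0.516761
= 15650.1075


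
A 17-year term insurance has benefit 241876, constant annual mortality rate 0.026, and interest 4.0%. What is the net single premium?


NSP = benefit * sum_{k=0}^{n-1} k_p_x * q * v^(k+1)
With constant q=0.026, v=0.961538
Sum = 0.264709
NSP = 241876 * 0.264709
= 64026.7366


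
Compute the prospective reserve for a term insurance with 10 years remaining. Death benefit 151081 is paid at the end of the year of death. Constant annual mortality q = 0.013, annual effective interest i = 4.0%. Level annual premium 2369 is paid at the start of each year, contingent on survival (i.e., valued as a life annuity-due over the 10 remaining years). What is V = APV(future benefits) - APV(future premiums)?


v = 1/(1+i) = 0.961538
APV(future benefits) per unit = sum_{k=0}^{9} k_p_x * q * v^(k+1) = 0.099903
APV(future benefits) = 151081 * 0.099903 = 15093.3999
Life annuity-due factor ä_{x:10} = sum_{k=0}^{9} k_p_x * v^k = 7.992216
APV(future premiums) = 2369 * 7.992216 = 18933.5597
V = 15093.3999 - 18933.5597
= -3840.1599
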